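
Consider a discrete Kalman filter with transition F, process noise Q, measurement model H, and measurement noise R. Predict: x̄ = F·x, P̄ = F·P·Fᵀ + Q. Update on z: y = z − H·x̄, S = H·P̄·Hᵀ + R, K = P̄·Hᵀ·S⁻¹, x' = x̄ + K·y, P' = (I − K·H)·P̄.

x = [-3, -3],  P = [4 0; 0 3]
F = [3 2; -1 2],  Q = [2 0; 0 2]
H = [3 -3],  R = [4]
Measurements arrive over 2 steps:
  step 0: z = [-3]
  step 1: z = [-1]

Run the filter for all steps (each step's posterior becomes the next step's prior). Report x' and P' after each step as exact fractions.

step 0: x' = [-195/28, -165/28], P' = [2075/154 2025/154; 2025/154 2043/154]
step 1: x' = [18231/19060, 6411/4765], P' = [52783/9530 47607/9530; 47607/9530 23329/4765]

step 0: x̄ = F·x = [-15, -3]
step 0: P̄ = F·P·Fᵀ + Q = [50 0; 0 18]
step 0: y = z − H·x̄ = [33]
step 0: S = H·P̄·Hᵀ + R = [616]
step 0: K = P̄·Hᵀ·S⁻¹ = [75/308; -27/308]
step 0: x' = x̄ + K·y = [-195/28, -165/28]
step 0: P' = (I − K·H)·P̄ = [2075/154 2025/154; 2025/154 2043/154]
step 1: x̄ = F·x = [-915/28, -135/28]
step 1: P̄ = F·P·Fᵀ + Q = [51455/154 10047/154; 10047/154 2455/154]
step 1: y = z − H·x̄ = [578/7]
step 1: S = H·P̄·Hᵀ + R = [152480/77]
step 1: K = P̄·Hᵀ·S⁻¹ = [1941/4765; 2847/38120]
step 1: x' = x̄ + K·y = [18231/19060, 6411/4765]
step 1: P' = (I − K·H)·P̄ = [52783/9530 47607/9530; 47607/9530 23329/4765]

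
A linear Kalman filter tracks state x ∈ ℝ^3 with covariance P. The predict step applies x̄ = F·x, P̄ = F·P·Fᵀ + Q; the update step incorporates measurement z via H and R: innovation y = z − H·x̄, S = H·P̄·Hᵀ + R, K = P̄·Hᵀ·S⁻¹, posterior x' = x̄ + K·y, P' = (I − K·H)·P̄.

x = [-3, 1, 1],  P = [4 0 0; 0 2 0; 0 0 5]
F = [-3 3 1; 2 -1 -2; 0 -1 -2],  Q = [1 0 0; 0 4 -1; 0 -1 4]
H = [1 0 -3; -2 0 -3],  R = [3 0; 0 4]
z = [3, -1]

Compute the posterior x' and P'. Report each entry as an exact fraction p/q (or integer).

x' = [26767/18007, -87847/54021, -30499/54021]
P' = [13812/18007 -8092/18007 -1336/18007; -8092/18007 1158881/108042 7198/54021; -1336/18007 7198/54021 10588/54021]

x̄ = F·x = [13, -9, -3]
P̄ = F·P·Fᵀ + Q = [60 -40 -16; -40 42 21; -16 21 26]
y = z − H·x̄ = [-19, 16]
S = H·P̄·Hᵀ + R = [393 66; 66 286]
K = P̄·Hᵀ·S⁻¹ = [540/1637 -5904/18007; -1390/4911 4493/36014; -1084/4911 -1979/18007]
x' = x̄ + K·y = [26767/18007, -87847/54021, -30499/54021]
P' = (I − K·H)·P̄ = [13812/18007 -8092/18007 -1336/18007; -8092/18007 1158881/108042 7198/54021; -1336/18007 7198/54021 10588/54021]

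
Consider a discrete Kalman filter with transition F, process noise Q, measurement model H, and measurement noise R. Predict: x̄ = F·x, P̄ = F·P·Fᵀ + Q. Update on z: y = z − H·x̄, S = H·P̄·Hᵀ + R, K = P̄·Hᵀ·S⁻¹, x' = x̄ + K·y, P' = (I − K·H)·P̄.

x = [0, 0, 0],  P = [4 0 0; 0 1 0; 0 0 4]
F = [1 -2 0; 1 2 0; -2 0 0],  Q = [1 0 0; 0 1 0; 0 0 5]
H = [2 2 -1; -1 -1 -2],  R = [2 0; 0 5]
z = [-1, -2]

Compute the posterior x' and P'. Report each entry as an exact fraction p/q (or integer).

x̄ = F·x = [0, 0, 0]
P̄ = F·P·Fᵀ + Q = [9 0 -8; 0 9 -8; -8 -8 21]
y = z − H·x̄ = [-1, -2]
S = H·P̄·Hᵀ + R = [159 54; 54 43]
K = P̄·Hᵀ·S⁻¹ = [740/3921 -97/1307; 740/3921 -97/1307; -875/3921 -424/1307]
x' = x̄ + K·y = [-158/3921, -158/3921, 3419/3921]
P' = (I − K·H)·P̄ = [18086/3921 -17203/3921 286/3921; -17203/3921 18086/3921 286/3921; 286/3921 286/3921 2894/3921]

x' = [-158/3921, -158/3921, 3419/3921]
P' = [18086/3921 -17203/3921 286/3921; -17203/3921 18086/3921 286/3921; 286/3921 286/3921 2894/3921]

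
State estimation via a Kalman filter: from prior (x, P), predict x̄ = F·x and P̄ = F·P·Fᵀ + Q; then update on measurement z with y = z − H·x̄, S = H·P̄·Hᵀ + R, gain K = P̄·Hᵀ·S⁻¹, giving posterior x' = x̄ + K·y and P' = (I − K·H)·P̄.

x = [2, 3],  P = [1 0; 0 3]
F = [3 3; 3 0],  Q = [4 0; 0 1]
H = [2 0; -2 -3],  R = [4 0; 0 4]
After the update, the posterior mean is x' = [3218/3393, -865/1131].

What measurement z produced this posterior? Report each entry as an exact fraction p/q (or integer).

x̄ = F·x = [15, 6]
P̄ = F·P·Fᵀ + Q = [40 9; 9 10]
S = H·P̄·Hᵀ + R = [164 -214; -214 362]
K = P̄·Hᵀ·S⁻¹ = [3031/6786 -107/3393; -313/1131 -335/1131]
x' − x̄ = [-47677/3393, -7651/1131] = K·y
y = (KᵀK)⁻¹·Kᵀ·(x' − x̄) = [-28, 49]
z = y + H·x̄ = [-28, 49] + [30, -48] = [2, 1]

z = [2, 1]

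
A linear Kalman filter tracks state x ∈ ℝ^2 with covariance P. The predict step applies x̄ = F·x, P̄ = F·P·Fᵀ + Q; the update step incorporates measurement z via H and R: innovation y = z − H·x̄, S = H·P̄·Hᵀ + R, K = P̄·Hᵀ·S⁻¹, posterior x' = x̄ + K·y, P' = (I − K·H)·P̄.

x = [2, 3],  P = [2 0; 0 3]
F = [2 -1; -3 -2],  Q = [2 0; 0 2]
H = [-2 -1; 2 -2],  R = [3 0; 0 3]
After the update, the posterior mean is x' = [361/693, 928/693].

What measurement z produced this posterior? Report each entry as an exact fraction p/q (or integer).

z = [-3, -2]

x̄ = F·x = [1, -12]
P̄ = F·P·Fᵀ + Q = [13 -6; -6 32]
S = H·P̄·Hᵀ + R = [63 0; 0 231]
K = P̄·Hᵀ·S⁻¹ = [-20/63 38/231; -20/63 -76/231]
x' − x̄ = [-332/693, 9244/693] = K·y
y = (KᵀK)⁻¹·Kᵀ·(x' − x̄) = [-13, -28]
z = y + H·x̄ = [-13, -28] + [10, 26] = [-3, -2]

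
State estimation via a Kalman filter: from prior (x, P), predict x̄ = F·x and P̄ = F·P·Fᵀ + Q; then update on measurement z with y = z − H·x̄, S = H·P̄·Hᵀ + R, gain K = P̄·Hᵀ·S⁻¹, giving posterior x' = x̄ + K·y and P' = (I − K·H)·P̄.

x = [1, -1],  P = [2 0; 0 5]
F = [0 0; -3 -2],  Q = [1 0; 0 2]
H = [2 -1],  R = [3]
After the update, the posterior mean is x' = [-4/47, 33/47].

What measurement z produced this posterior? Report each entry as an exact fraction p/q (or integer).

x̄ = F·x = [0, -1]
P̄ = F·P·Fᵀ + Q = [1 0; 0 40]
S = H·P̄·Hᵀ + R = [47]
K = P̄·Hᵀ·S⁻¹ = [2/47; -40/47]
x' − x̄ = [-4/47, 80/47] = K·y
y = (KᵀK)⁻¹·Kᵀ·(x' − x̄) = [-2]
z = y + H·x̄ = [-2] + [1] = [-1]

z = [-1]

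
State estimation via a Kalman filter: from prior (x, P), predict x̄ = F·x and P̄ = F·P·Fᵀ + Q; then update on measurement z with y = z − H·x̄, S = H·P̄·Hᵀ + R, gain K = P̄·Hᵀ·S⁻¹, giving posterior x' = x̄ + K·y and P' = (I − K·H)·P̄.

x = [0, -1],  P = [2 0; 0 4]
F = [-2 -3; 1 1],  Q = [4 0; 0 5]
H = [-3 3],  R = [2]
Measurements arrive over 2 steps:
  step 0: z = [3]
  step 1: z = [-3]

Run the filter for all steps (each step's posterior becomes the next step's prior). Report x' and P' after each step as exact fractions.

step 0: x̄ = F·x = [3, -1]
step 0: P̄ = F·P·Fᵀ + Q = [48 -16; -16 11]
step 0: y = z − H·x̄ = [15]
step 0: S = H·P̄·Hᵀ + R = [821]
step 0: K = P̄·Hᵀ·S⁻¹ = [-192/821; 81/821]
step 0: x' = x̄ + K·y = [-417/821, 394/821]
step 0: P' = (I − K·H)·P̄ = [2544/821 2416/821; 2416/821 2470/821]
step 1: x̄ = F·x = [-348/821, -23/821]
step 1: P̄ = F·P·Fᵀ + Q = [64682/821 -24578/821; -24578/821 13951/821]
step 1: y = z − H·x̄ = [-3438/821]
step 1: S = H·P̄·Hᵀ + R = [1151743/821]
step 1: K = P̄·Hᵀ·S⁻¹ = [-267780/1151743; 115587/1151743]
step 1: x' = x̄ + K·y = [633156/1151743, -516295/1151743]
step 1: P' = (I − K·H)·P̄ = [3399406/1151743 3220886/1151743; 3220886/1151743 3297944/1151743]

step 0: x' = [-417/821, 394/821], P' = [2544/821 2416/821; 2416/821 2470/821]
step 1: x' = [633156/1151743, -516295/1151743], P' = [3399406/1151743 3220886/1151743; 3220886/1151743 3297944/1151743]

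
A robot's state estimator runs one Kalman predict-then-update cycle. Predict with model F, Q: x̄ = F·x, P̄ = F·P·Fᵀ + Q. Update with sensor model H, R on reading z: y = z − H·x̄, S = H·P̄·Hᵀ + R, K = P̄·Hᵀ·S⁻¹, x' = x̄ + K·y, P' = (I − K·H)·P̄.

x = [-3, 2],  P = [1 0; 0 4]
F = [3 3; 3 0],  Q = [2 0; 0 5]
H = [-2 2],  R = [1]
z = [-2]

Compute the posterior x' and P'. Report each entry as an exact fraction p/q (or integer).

x' = [-1279/173, -1457/173]
P' = [2355/173 2317/173; 2317/173 2322/173]

x̄ = F·x = [-3, -9]
P̄ = F·P·Fᵀ + Q = [47 9; 9 14]
y = z − H·x̄ = [10]
S = H·P̄·Hᵀ + R = [173]
K = P̄·Hᵀ·S⁻¹ = [-76/173; 10/173]
x' = x̄ + K·y = [-1279/173, -1457/173]
P' = (I − K·H)·P̄ = [2355/173 2317/173; 2317/173 2322/173]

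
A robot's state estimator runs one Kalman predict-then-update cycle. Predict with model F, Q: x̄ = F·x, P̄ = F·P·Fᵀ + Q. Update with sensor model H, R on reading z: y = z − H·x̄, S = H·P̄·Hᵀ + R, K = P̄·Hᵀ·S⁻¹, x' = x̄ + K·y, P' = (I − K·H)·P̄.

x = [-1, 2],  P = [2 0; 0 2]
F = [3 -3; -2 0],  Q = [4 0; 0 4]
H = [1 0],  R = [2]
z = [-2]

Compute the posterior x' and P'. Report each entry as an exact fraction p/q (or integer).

x' = [-7/3, 0]
P' = [40/21 -4/7; -4/7 60/7]

x̄ = F·x = [-9, 2]
P̄ = F·P·Fᵀ + Q = [40 -12; -12 12]
y = z − H·x̄ = [7]
S = H·P̄·Hᵀ + R = [42]
K = P̄·Hᵀ·S⁻¹ = [20/21; -2/7]
x' = x̄ + K·y = [-7/3, 0]
P' = (I − K·H)·P̄ = [40/21 -4/7; -4/7 60/7]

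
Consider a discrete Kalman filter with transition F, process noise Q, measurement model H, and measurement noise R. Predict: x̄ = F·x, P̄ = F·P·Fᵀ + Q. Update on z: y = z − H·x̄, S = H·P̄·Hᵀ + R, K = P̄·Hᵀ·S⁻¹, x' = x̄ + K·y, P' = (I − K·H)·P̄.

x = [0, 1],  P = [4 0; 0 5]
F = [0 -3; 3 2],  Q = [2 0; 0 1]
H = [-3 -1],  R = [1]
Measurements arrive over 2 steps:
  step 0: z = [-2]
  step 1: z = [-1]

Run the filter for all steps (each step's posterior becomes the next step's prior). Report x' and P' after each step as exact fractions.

step 0: x̄ = F·x = [-3, 2]
step 0: P̄ = F·P·Fᵀ + Q = [47 -30; -30 57]
step 0: y = z − H·x̄ = [-9]
step 0: S = H·P̄·Hᵀ + R = [301]
step 0: K = P̄·Hᵀ·S⁻¹ = [-111/301; 33/301]
step 0: x' = x̄ + K·y = [96/301, 305/301]
step 0: P' = (I − K·H)·P̄ = [1826/301 -5367/301; -5367/301 16068/301]
step 1: x̄ = F·x = [-915/301, 898/301]
step 1: P̄ = F·P·Fᵀ + Q = [145214/301 -48105/301; -48105/301 16603/301]
step 1: y = z − H·x̄ = [-2148/301]
step 1: S = H·P̄·Hᵀ + R = [1035200/301]
step 1: K = P̄·Hᵀ·S⁻¹ = [-387537/1035200; 3991/32350]
step 1: x' = x̄ + K·y = [-95331/258800, 34016/16175]
step 1: P' = (I − K·H)·P̄ = [467131/1035200 -31683/32350; -31683/32350 45529/16175]

step 0: x' = [96/301, 305/301], P' = [1826/301 -5367/301; -5367/301 16068/301]
step 1: x' = [-95331/258800, 34016/16175], P' = [467131/1035200 -31683/32350; -31683/32350 45529/16175]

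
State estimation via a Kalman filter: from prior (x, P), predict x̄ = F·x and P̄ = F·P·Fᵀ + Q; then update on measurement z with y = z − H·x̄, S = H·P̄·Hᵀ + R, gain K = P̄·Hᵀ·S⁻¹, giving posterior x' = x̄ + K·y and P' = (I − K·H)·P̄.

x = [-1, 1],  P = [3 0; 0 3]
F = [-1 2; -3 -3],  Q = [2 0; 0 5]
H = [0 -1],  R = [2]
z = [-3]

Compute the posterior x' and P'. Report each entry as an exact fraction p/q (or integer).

x̄ = F·x = [3, 0]
P̄ = F·P·Fᵀ + Q = [17 -9; -9 59]
y = z − H·x̄ = [-3]
S = H·P̄·Hᵀ + R = [61]
K = P̄·Hᵀ·S⁻¹ = [9/61; -59/61]
x' = x̄ + K·y = [156/61, 177/61]
P' = (I − K·H)·P̄ = [956/61 -18/61; -18/61 118/61]

x' = [156/61, 177/61]
P' = [956/61 -18/61; -18/61 118/61]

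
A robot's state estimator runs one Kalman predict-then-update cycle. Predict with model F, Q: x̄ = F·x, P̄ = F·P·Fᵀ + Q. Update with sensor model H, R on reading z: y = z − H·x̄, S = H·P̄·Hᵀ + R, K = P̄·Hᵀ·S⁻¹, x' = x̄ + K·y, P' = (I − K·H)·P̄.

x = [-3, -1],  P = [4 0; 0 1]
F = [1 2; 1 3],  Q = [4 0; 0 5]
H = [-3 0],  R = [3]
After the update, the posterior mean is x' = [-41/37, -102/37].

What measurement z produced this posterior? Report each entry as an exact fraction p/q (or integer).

z = [3]

x̄ = F·x = [-5, -6]
P̄ = F·P·Fᵀ + Q = [12 10; 10 18]
S = H·P̄·Hᵀ + R = [111]
K = P̄·Hᵀ·S⁻¹ = [-12/37; -10/37]
x' − x̄ = [144/37, 120/37] = K·y
y = (KᵀK)⁻¹·Kᵀ·(x' − x̄) = [-12]
z = y + H·x̄ = [-12] + [15] = [3]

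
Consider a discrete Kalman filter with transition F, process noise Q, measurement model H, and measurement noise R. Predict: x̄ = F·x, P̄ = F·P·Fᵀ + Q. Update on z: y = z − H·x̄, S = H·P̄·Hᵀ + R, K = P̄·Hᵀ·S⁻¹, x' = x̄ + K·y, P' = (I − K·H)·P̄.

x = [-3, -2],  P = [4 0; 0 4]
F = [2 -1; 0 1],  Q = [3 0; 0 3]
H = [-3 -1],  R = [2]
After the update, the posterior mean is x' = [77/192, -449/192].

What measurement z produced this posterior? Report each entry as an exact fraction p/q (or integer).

z = [1]

x̄ = F·x = [-4, -2]
P̄ = F·P·Fᵀ + Q = [23 -4; -4 7]
S = H·P̄·Hᵀ + R = [192]
K = P̄·Hᵀ·S⁻¹ = [-65/192; 5/192]
x' − x̄ = [845/192, -65/192] = K·y
y = (KᵀK)⁻¹·Kᵀ·(x' − x̄) = [-13]
z = y + H·x̄ = [-13] + [14] = [1]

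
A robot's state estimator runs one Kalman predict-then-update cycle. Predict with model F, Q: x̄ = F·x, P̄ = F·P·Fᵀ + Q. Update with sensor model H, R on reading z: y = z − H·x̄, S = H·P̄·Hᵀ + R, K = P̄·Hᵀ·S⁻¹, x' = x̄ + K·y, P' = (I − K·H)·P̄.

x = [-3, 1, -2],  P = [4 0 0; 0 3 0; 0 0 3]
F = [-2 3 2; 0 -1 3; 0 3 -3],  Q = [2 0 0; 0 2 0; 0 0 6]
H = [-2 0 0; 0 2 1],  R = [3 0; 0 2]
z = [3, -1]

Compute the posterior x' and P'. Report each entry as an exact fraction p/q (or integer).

x̄ = F·x = [5, -7, 9]
P̄ = F·P·Fᵀ + Q = [57 9 9; 9 32 -36; 9 -36 60]
y = z − H·x̄ = [13, 4]
S = H·P̄·Hᵀ + R = [231 -54; -54 46]
K = P̄·Hᵀ·S⁻¹ = [-631/1285 27/2570; 114/1285 916/1285; -246/1285 -624/1285]
x' = x̄ + K·y = [-1724/1285, -3849/1285, 5871/1285]
P' = (I − K·H)·P̄ = [1893/2570 -171/1285 369/1285; -171/1285 17524/1285 -33216/1285; 369/1285 -33216/1285 65184/1285]

x' = [-1724/1285, -3849/1285, 5871/1285]
P' = [1893/2570 -171/1285 369/1285; -171/1285 17524/1285 -33216/1285; 369/1285 -33216/1285 65184/1285]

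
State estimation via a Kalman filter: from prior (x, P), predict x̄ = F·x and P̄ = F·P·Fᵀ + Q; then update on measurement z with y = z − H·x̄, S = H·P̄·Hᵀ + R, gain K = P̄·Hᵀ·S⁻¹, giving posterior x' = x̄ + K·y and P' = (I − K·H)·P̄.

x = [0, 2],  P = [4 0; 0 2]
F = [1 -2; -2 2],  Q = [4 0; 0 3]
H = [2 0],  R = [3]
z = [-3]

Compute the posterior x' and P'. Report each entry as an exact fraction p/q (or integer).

x̄ = F·x = [-4, 4]
P̄ = F·P·Fᵀ + Q = [16 -16; -16 27]
y = z − H·x̄ = [5]
S = H·P̄·Hᵀ + R = [67]
K = P̄·Hᵀ·S⁻¹ = [32/67; -32/67]
x' = x̄ + K·y = [-108/67, 108/67]
P' = (I − K·H)·P̄ = [48/67 -48/67; -48/67 785/67]

x' = [-108/67, 108/67]
P' = [48/67 -48/67; -48/67 785/67]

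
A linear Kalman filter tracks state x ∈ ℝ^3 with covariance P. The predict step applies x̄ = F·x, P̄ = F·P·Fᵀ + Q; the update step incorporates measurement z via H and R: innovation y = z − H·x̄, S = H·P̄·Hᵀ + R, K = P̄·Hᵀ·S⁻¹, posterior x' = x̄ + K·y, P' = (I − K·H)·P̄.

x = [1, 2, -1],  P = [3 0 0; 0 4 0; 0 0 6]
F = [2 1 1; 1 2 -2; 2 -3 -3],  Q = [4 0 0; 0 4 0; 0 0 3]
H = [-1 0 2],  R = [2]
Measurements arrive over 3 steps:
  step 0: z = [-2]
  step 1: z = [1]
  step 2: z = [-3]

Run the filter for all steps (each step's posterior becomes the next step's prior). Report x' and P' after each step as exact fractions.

step 0: x' = [687/260, 1871/260, 41/130], P' = [2419/130 787/130 597/65; 787/130 5821/130 201/65; 597/65 201/65 327/65]
step 1: x' = [841268/313219, 1129657/313219, 570965/313219], P' = [28124274/313219 -4455186/313219 13996568/313219; -4455186/313219 4827076/313219 -2310588/313219; 13996568/313219 -2310588/313219 7121979/313219]
step 2: x' = [93174349/30006059, -33436128/30006059, 252063/30006059], P' = [97287942202/210042413 -17548188584/210042413 48589423584/210042413; -17548188584/210042413 5947189566/210042413 -8826313792/210042413; 48589423584/210042413 -8826313792/210042413 24372146021/210042413]

step 0: x̄ = F·x = [3, 7, -1]
step 0: P̄ = F·P·Fᵀ + Q = [26 2 -18; 2 47 18; -18 18 105]
step 0: y = z − H·x̄ = [3]
step 0: S = H·P̄·Hᵀ + R = [520]
step 0: K = P̄·Hᵀ·S⁻¹ = [-31/260; 17/260; 57/130]
step 0: x' = x̄ + K·y = [687/260, 1871/260, 41/130]
step 0: P' = (I − K·H)·P̄ = [2419/130 787/130 597/65; 787/130 5821/130 201/65; 597/65 201/65 327/65]
step 1: x̄ = F·x = [3327/260, 853/52, -69/4]
step 1: P̄ = F·P·Fᵀ + Q = [25399/130 3105/26 -309/2; 3105/26 4799/26 -519/2; -309/2 -519/2 797/2]
step 1: y = z − H·x̄ = [12557/260]
step 1: S = H·P̄·Hᵀ + R = [313219/130]
step 1: K = P̄·Hᵀ·S⁻¹ = [-65569/313219; -82995/313219; 123695/313219]
step 1: x' = x̄ + K·y = [841268/313219, 1129657/313219, 570965/313219]
step 1: P' = (I − K·H)·P̄ = [28124274/313219 -4455186/313219 13996568/313219; -4455186/313219 4827076/313219 -2310588/313219; 13996568/313219 -2310588/313219 7121979/313219]
step 2: x̄ = F·x = [3383158/313219, 1958652/313219, -3419330/313219]
step 2: P̄ = F·P·Fᵀ + Q = [159243379/313219 -12606892/313219 52347931/313219; -12606892/313219 21851058/313219 -32413196/313219; 52347931/313219 -32413196/313219 64891080/313219]
step 2: y = z − H·x̄ = [9282161/313219]
step 2: S = H·P̄·Hᵀ + R = [210042413/313219]
step 2: K = P̄·Hᵀ·S⁻¹ = [-54547517/210042413; -52219500/210042413; 77434229/210042413]
step 2: x' = x̄ + K·y = [93174349/30006059, -33436128/30006059, 252063/30006059]
step 2: P' = (I − K·H)·P̄ = [97287942202/210042413 -17548188584/210042413 48589423584/210042413; -17548188584/210042413 5947189566/210042413 -8826313792/210042413; 48589423584/210042413 -8826313792/210042413 24372146021/210042413]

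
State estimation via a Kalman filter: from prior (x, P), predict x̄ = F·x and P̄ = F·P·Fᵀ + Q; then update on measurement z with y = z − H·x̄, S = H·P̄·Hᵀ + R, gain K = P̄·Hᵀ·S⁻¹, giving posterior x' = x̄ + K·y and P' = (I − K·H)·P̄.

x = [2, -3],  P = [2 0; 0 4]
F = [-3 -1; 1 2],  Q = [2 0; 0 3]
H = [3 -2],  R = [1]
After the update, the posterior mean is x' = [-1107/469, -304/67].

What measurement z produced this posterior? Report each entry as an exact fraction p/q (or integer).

x̄ = F·x = [-3, -4]
P̄ = F·P·Fᵀ + Q = [24 -14; -14 21]
S = H·P̄·Hᵀ + R = [469]
K = P̄·Hᵀ·S⁻¹ = [100/469; -12/67]
x' − x̄ = [300/469, -36/67] = K·y
y = (KᵀK)⁻¹·Kᵀ·(x' − x̄) = [3]
z = y + H·x̄ = [3] + [-1] = [2]

z = [2]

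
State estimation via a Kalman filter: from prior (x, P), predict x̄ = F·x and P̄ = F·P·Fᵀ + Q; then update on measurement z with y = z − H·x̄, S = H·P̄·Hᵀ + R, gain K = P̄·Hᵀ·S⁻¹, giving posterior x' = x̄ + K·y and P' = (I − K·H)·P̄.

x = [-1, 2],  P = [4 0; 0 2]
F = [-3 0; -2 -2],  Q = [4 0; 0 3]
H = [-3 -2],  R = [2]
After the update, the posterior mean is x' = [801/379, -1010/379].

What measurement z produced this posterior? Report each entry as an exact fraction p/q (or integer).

z = [-1]

x̄ = F·x = [3, -2]
P̄ = F·P·Fᵀ + Q = [40 24; 24 27]
S = H·P̄·Hᵀ + R = [758]
K = P̄·Hᵀ·S⁻¹ = [-84/379; -63/379]
x' − x̄ = [-336/379, -252/379] = K·y
y = (KᵀK)⁻¹·Kᵀ·(x' − x̄) = [4]
z = y + H·x̄ = [4] + [-5] = [-1]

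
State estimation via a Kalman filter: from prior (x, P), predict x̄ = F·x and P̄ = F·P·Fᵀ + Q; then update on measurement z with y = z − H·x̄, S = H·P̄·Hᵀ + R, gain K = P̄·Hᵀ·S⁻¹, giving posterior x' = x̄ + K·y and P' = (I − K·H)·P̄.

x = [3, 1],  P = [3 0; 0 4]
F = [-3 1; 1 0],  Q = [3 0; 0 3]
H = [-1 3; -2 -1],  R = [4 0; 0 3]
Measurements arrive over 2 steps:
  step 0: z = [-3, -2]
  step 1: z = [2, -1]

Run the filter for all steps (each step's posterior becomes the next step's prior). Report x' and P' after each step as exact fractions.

step 0: x̄ = F·x = [-8, 3]
step 0: P̄ = F·P·Fᵀ + Q = [34 -9; -9 6]
step 0: y = z − H·x̄ = [-20, -15]
step 0: S = H·P̄·Hᵀ + R = [146 95; 95 109]
step 0: K = P̄·Hᵀ·S⁻¹ = [-1044/6889 -2819/6889; 1803/6889 -813/6889]
step 0: x' = x̄ + K·y = [8053/6889, -3198/6889]
step 0: P' = (I − K·H)·P̄ = [4221/6889 15/6889; 15/6889 2409/6889]
step 1: x̄ = F·x = [-27357/6889, 8053/6889]
step 1: P̄ = F·P·Fᵀ + Q = [60975/6889 -12648/6889; -12648/6889 24888/6889]
step 1: y = z − H·x̄ = [-37738/6889, -53550/6889]
step 1: S = H·P̄·Hᵀ + R = [388411/6889 110526/6889; 110526/6889 238863/6889]
step 1: K = P̄·Hᵀ·S⁻¹ = [-558735/3898051 -1525184/3898051; 1006944/3898051 -459272/3898051]
step 1: x' = x̄ + K·y = [-563193/3898051, 2610679/3898051]
step 1: P' = (I − K·H)·P̄ = [2280228/3898051 15096/3898051; 15096/3898051 1347624/3898051]

step 0: x' = [8053/6889, -3198/6889], P' = [4221/6889 15/6889; 15/6889 2409/6889]
step 1: x' = [-563193/3898051, 2610679/3898051], P' = [2280228/3898051 15096/3898051; 15096/3898051 1347624/3898051]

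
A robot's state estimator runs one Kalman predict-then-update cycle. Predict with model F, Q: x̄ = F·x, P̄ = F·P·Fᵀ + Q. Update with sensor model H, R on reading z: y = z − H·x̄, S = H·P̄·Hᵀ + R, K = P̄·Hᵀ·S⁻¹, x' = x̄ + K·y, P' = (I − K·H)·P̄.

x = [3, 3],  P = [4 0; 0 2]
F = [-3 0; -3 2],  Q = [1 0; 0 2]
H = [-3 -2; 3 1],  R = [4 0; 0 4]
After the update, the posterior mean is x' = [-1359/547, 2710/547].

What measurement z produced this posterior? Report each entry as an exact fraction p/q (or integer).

z = [-3, -3]

x̄ = F·x = [-9, -3]
P̄ = F·P·Fᵀ + Q = [37 36; 36 46]
S = H·P̄·Hᵀ + R = [953 -749; -749 599]
K = P̄·Hᵀ·S⁻¹ = [27/547 168/547; -2227/4923 -1519/4923]
x' − x̄ = [3564/547, 4351/547] = K·y
y = (KᵀK)⁻¹·Kᵀ·(x' − x̄) = [-36, 27]
z = y + H·x̄ = [-36, 27] + [33, -30] = [-3, -3]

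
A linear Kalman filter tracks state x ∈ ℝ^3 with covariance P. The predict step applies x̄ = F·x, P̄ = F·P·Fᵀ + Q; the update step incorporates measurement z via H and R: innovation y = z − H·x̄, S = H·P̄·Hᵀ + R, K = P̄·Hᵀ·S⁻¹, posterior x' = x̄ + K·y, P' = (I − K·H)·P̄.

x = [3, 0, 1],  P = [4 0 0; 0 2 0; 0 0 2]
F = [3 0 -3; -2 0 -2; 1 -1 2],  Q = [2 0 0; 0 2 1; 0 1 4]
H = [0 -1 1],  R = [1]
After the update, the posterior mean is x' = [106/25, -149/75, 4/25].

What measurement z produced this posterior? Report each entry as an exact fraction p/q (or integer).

x̄ = F·x = [6, -8, 5]
P̄ = F·P·Fᵀ + Q = [56 -12 0; -12 26 -15; 0 -15 18]
S = H·P̄·Hᵀ + R = [75]
K = P̄·Hᵀ·S⁻¹ = [4/25; -41/75; 11/25]
x' − x̄ = [-44/25, 451/75, -121/25] = K·y
y = (KᵀK)⁻¹·Kᵀ·(x' − x̄) = [-11]
z = y + H·x̄ = [-11] + [13] = [2]

z = [2]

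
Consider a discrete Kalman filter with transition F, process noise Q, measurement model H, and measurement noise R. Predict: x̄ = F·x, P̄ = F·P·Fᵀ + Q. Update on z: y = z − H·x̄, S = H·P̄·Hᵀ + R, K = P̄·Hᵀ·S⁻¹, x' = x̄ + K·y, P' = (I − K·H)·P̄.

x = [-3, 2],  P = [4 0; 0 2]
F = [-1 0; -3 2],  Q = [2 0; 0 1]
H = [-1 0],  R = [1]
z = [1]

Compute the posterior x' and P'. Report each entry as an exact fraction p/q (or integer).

x' = [-3/7, 43/7]
P' = [6/7 12/7; 12/7 171/7]

x̄ = F·x = [3, 13]
P̄ = F·P·Fᵀ + Q = [6 12; 12 45]
y = z − H·x̄ = [4]
S = H·P̄·Hᵀ + R = [7]
K = P̄·Hᵀ·S⁻¹ = [-6/7; -12/7]
x' = x̄ + K·y = [-3/7, 43/7]
P' = (I − K·H)·P̄ = [6/7 12/7; 12/7 171/7]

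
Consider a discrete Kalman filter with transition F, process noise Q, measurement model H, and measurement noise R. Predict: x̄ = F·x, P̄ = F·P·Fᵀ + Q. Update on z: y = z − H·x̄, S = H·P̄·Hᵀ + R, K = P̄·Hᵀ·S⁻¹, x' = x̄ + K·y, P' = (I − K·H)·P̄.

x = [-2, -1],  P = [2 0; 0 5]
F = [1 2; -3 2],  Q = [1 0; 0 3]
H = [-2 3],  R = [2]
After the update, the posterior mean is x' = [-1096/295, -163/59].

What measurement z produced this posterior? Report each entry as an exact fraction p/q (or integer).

z = [-1]

x̄ = F·x = [-4, 4]
P̄ = F·P·Fᵀ + Q = [23 14; 14 41]
S = H·P̄·Hᵀ + R = [295]
K = P̄·Hᵀ·S⁻¹ = [-4/295; 19/59]
x' − x̄ = [84/295, -399/59] = K·y
y = (KᵀK)⁻¹·Kᵀ·(x' − x̄) = [-21]
z = y + H·x̄ = [-21] + [20] = [-1]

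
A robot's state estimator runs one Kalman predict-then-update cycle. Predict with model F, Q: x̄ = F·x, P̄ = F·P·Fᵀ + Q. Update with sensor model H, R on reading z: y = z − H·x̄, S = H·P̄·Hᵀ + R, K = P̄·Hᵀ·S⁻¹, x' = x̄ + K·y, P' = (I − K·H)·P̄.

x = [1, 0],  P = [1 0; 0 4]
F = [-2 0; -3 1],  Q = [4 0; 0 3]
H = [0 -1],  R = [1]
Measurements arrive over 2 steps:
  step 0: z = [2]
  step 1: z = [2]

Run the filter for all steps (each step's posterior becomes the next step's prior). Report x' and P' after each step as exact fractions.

step 0: x̄ = F·x = [-2, -3]
step 0: P̄ = F·P·Fᵀ + Q = [8 6; 6 16]
step 0: y = z − H·x̄ = [-1]
step 0: S = H·P̄·Hᵀ + R = [17]
step 0: K = P̄·Hᵀ·S⁻¹ = [-6/17; -16/17]
step 0: x' = x̄ + K·y = [-28/17, -35/17]
step 0: P' = (I − K·H)·P̄ = [100/17 6/17; 6/17 16/17]
step 1: x̄ = F·x = [56/17, 49/17]
step 1: P̄ = F·P·Fᵀ + Q = [468/17 588/17; 588/17 931/17]
step 1: y = z − H·x̄ = [83/17]
step 1: S = H·P̄·Hᵀ + R = [948/17]
step 1: K = P̄·Hᵀ·S⁻¹ = [-49/79; -931/948]
step 1: x' = x̄ + K·y = [21/79, -1813/948]
step 1: P' = (I − K·H)·P̄ = [480/79 49/79; 49/79 931/948]

step 0: x' = [-28/17, -35/17], P' = [100/17 6/17; 6/17 16/17]
step 1: x' = [21/79, -1813/948], P' = [480/79 49/79; 49/79 931/948]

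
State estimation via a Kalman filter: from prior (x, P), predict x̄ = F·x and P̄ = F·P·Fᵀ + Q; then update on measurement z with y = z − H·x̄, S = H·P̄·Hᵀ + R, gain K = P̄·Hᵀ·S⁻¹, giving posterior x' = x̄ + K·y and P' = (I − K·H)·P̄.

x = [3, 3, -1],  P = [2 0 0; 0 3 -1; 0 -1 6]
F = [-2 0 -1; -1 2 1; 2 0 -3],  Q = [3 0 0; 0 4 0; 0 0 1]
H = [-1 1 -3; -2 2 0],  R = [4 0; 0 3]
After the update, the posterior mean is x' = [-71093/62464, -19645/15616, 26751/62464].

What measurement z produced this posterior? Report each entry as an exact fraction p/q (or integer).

x̄ = F·x = [-5, 2, 9]
P̄ = F·P·Fᵀ + Q = [17 0 10; 0 20 -16; 10 -16 63]
S = H·P̄·Hᵀ + R = [764 230; 230 151]
K = P̄·Hᵀ·S⁻¹ = [723/62464 -7583/31232; 267/15616 1865/7808; -20505/62464 4861/31232]
x' − x̄ = [241227/62464, -50877/15616, -535425/62464] = K·y
y = (KᵀK)⁻¹·Kᵀ·(x' − x̄) = [19, -15]
z = y + H·x̄ = [19, -15] + [-20, 14] = [-1, -1]

z = [-1, -1]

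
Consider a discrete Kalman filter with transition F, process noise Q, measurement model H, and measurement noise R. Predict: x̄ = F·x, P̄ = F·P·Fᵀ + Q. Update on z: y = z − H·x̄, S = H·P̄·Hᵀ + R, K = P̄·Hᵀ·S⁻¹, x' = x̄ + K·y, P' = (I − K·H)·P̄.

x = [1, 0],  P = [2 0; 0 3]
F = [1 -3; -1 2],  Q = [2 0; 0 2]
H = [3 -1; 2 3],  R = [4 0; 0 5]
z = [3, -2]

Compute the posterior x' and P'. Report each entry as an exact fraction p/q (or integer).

x' = [9026/13823, -14531/13823]
P' = [4556/13823 -1264/13823; -1264/13823 6176/13823]

x̄ = F·x = [1, -1]
P̄ = F·P·Fᵀ + Q = [31 -20; -20 16]
y = z − H·x̄ = [-1, -1]
S = H·P̄·Hᵀ + R = [419 -2; -2 33]
K = P̄·Hᵀ·S⁻¹ = [3733/13823 1064/13823; -2492/13823 3200/13823]
x' = x̄ + K·y = [9026/13823, -14531/13823]
P' = (I − K·H)·P̄ = [4556/13823 -1264/13823; -1264/13823 6176/13823]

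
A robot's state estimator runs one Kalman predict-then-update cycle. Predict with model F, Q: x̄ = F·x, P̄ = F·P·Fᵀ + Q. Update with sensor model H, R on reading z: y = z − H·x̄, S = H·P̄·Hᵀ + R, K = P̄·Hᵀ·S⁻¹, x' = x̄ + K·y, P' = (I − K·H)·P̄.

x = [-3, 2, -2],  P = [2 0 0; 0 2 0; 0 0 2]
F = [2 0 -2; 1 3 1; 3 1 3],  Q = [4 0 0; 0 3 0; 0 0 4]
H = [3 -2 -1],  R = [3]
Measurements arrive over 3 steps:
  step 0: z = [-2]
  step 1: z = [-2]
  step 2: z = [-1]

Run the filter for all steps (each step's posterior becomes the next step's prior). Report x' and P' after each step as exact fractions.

step 0: x' = [-1214/397, 873/397, -4615/397], P' = [4340/397 4080/397 4680/397; 4080/397 5301/397 1842/397; 4680/397 1842/397 10590/397]
step 1: x' = [8760074/845451, 13367503/845451, 1169767/845451], P' = [37526908/845451 48916538/845451 14593490/845451; 48916538/845451 131791055/1690902 31005077/1690902; 14593490/845451 31005077/1690902 27519053/1690902]
step 2: x' = [32460064695/3179656442, 94070140903/6359312884, 13269922547/6359312884], P' = [117878713671/1589828221 305878294481/3179656442 96160889477/3179656442; 305878294481/3179656442 809024958685/6359312884 224613077293/6359312884; 96160889477/3179656442 224613077293/6359312884 135894234793/6359312884]

step 0: x̄ = F·x = [-2, 1, -13]
step 0: P̄ = F·P·Fᵀ + Q = [20 0 0; 0 25 18; 0 18 42]
step 0: y = z − H·x̄ = [-7]
step 0: S = H·P̄·Hᵀ + R = [397]
step 0: K = P̄·Hᵀ·S⁻¹ = [60/397; -68/397; -78/397]
step 0: x' = x̄ + K·y = [-1214/397, 873/397, -4615/397]
step 0: P' = (I − K·H)·P̄ = [4340/397 4080/397 4680/397; 4080/397 5301/397 1842/397; 4680/397 1842/397 10590/397]
step 1: x̄ = F·x = [6802/397, -3210/397, -16614/397]
step 1: P̄ = F·P·Fᵀ + Q = [23868/397 928/397 -33024/397; 928/397 108722/397 147993/397; -33024/397 147993/397 261031/397]
step 1: y = z − H·x̄ = [-44234/397]
step 1: S = H·P̄·Hᵀ + R = [1690902/397]
step 1: K = P̄·Hᵀ·S⁻¹ = [51386/845451; -362653/1690902; -656089/1690902]
step 1: x' = x̄ + K·y = [8760074/845451, 13367503/845451, 1169767/845451]
step 1: P' = (I − K·H)·P̄ = [37526908/845451 48916538/845451 14593490/845451; 48916538/845451 131791055/1690902 31005077/1690902; 14593490/845451 31005077/1690902 27519053/1690902]
step 2: x̄ = F·x = [15180614/845451, 1853050/31313, 43157026/845451]
step 2: P̄ = F·P·Fᵀ + Q = [91779622/845451 9185880/31313 209432288/845451; 9185880/31313 39354962/31313 40122133/31313; 209432288/845451 40122133/31313 1180052521/845451]
step 2: y = z − H·x̄ = [96834433/845451]
step 2: S = H·P̄·Hᵀ + R = [6359312884/845451]
step 2: K = P̄·Hᵀ·S⁻¹ = [-215065471/3179656442; -2464409259/6359312884; -2718350839/6359312884]
step 2: x' = x̄ + K·y = [32460064695/3179656442, 94070140903/6359312884, 13269922547/6359312884]
step 2: P' = (I − K·H)·P̄ = [117878713671/1589828221 305878294481/3179656442 96160889477/3179656442; 305878294481/3179656442 809024958685/6359312884 224613077293/6359312884; 96160889477/3179656442 224613077293/6359312884 135894234793/6359312884]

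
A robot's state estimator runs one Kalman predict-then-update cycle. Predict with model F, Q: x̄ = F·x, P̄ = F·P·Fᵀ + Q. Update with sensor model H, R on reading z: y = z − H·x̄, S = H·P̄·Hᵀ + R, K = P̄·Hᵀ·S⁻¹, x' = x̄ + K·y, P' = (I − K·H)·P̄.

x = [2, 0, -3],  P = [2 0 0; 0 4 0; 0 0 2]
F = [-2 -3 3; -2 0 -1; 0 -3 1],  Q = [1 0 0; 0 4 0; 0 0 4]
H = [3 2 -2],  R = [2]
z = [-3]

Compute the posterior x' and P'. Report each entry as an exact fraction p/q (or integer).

x' = [-789/329, 887/329, 229/329]
P' = [8846/329 -3484/329 9676/329; -3484/329 3162/329 -2102/329; 9676/329 -2102/329 12374/329]

x̄ = F·x = [-13, -1, -3]
P̄ = F·P·Fᵀ + Q = [63 2 42; 2 14 -2; 42 -2 42]
y = z − H·x̄ = [32]
S = H·P̄·Hᵀ + R = [329]
K = P̄·Hᵀ·S⁻¹ = [109/329; 38/329; 38/329]
x' = x̄ + K·y = [-789/329, 887/329, 229/329]
P' = (I − K·H)·P̄ = [8846/329 -3484/329 9676/329; -3484/329 3162/329 -2102/329; 9676/329 -2102/329 12374/329]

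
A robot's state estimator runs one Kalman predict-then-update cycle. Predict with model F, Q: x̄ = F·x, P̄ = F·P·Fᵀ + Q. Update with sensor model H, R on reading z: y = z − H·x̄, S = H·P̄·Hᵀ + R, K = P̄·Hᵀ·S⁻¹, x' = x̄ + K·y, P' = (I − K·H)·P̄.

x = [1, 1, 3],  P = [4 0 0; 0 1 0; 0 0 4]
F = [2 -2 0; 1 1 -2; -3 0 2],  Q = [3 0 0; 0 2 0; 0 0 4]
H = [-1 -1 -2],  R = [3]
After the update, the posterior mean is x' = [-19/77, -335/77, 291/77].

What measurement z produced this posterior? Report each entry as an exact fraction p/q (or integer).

z = [-3]

x̄ = F·x = [0, -4, 3]
P̄ = F·P·Fᵀ + Q = [23 6 -24; 6 23 -28; -24 -28 56]
S = H·P̄·Hᵀ + R = [77]
K = P̄·Hᵀ·S⁻¹ = [19/77; 27/77; -60/77]
x' − x̄ = [-19/77, -27/77, 60/77] = K·y
y = (KᵀK)⁻¹·Kᵀ·(x' − x̄) = [-1]
z = y + H·x̄ = [-1] + [-2] = [-3]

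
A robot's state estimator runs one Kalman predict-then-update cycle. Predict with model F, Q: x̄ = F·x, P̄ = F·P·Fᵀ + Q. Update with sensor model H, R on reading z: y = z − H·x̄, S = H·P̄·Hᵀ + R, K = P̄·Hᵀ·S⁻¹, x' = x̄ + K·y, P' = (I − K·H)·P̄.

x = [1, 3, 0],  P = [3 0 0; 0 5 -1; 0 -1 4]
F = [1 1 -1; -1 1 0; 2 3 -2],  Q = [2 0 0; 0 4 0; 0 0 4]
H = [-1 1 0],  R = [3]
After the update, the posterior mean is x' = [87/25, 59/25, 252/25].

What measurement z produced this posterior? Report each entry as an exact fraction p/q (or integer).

x̄ = F·x = [4, 2, 11]
P̄ = F·P·Fᵀ + Q = [16 3 34; 3 12 11; 34 11 89]
S = H·P̄·Hᵀ + R = [25]
K = P̄·Hᵀ·S⁻¹ = [-13/25; 9/25; -23/25]
x' − x̄ = [-13/25, 9/25, -23/25] = K·y
y = (KᵀK)⁻¹·Kᵀ·(x' − x̄) = [1]
z = y + H·x̄ = [1] + [-2] = [-1]

z = [-1]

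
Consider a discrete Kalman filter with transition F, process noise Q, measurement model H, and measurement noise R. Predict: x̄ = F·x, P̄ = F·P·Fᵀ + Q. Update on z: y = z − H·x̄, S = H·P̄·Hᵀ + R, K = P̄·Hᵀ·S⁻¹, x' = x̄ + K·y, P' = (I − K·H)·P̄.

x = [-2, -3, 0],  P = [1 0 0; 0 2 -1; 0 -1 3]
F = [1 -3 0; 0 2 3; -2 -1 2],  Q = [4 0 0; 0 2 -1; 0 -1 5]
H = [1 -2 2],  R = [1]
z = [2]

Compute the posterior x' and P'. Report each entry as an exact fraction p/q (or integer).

x̄ = F·x = [7, -6, 7]
P̄ = F·P·Fᵀ + Q = [23 -3 10; -3 25 12; 10 12 27]
y = z − H·x̄ = [-31]
S = H·P̄·Hᵀ + R = [188]
K = P̄·Hᵀ·S⁻¹ = [49/188; -29/188; 10/47]
x' = x̄ + K·y = [-203/188, -229/188, 19/47]
P' = (I − K·H)·P̄ = [1923/188 857/188 -20/47; 857/188 3859/188 854/47; -20/47 854/47 869/47]

x' = [-203/188, -229/188, 19/47]
P' = [1923/188 857/188 -20/47; 857/188 3859/188 854/47; -20/47 854/47 869/47]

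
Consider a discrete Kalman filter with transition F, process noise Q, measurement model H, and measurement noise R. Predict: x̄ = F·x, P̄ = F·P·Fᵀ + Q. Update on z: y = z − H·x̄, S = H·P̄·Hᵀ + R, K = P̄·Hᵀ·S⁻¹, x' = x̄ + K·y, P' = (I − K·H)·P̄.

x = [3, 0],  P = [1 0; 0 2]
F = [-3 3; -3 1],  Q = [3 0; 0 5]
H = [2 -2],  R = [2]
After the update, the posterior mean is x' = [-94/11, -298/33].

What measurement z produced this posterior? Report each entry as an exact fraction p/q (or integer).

x̄ = F·x = [-9, -9]
P̄ = F·P·Fᵀ + Q = [30 15; 15 16]
S = H·P̄·Hᵀ + R = [66]
K = P̄·Hᵀ·S⁻¹ = [5/11; -1/33]
x' − x̄ = [5/11, -1/33] = K·y
y = (KᵀK)⁻¹·Kᵀ·(x' − x̄) = [1]
z = y + H·x̄ = [1] + [0] = [1]

z = [1]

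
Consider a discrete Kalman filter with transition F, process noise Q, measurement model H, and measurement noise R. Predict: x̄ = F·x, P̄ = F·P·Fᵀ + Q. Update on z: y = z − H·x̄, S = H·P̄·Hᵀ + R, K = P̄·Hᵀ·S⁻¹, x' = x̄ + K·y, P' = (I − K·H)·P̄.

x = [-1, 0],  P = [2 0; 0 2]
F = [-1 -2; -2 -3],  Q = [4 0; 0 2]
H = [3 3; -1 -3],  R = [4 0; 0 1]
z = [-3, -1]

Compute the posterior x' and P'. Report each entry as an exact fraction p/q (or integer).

x̄ = F·x = [1, 2]
P̄ = F·P·Fᵀ + Q = [14 16; 16 28]
y = z − H·x̄ = [-12, 6]
S = H·P̄·Hᵀ + R = [670 -486; -486 363]
K = P̄·Hᵀ·S⁻¹ = [423/1169 1100/3507; -114/1169 -1424/3507]
x' = x̄ + K·y = [-1707/1169, 858/1169]
P' = (I − K·H)·P̄ = [3088/3507 -1396/3507; -1396/3507 940/3507]

x' = [-1707/1169, 858/1169]
P' = [3088/3507 -1396/3507; -1396/3507 940/3507]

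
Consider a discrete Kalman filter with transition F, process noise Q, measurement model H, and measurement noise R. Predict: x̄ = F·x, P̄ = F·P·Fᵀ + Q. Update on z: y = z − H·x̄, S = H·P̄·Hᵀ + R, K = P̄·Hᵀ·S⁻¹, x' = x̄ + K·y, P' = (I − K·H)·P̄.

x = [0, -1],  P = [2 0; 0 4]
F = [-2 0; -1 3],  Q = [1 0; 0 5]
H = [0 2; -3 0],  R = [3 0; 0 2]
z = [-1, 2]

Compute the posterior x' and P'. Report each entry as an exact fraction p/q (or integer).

x' = [-8986/13949, -7669/13949]
P' = [3022/13949 24/13949; 24/13949 10275/13949]

x̄ = F·x = [0, -3]
P̄ = F·P·Fᵀ + Q = [9 4; 4 43]
y = z − H·x̄ = [5, 2]
S = H·P̄·Hᵀ + R = [175 -24; -24 83]
K = P̄·Hᵀ·S⁻¹ = [16/13949 -4533/13949; 6850/13949 -36/13949]
x' = x̄ + K·y = [-8986/13949, -7669/13949]
P' = (I − K·H)·P̄ = [3022/13949 24/13949; 24/13949 10275/13949]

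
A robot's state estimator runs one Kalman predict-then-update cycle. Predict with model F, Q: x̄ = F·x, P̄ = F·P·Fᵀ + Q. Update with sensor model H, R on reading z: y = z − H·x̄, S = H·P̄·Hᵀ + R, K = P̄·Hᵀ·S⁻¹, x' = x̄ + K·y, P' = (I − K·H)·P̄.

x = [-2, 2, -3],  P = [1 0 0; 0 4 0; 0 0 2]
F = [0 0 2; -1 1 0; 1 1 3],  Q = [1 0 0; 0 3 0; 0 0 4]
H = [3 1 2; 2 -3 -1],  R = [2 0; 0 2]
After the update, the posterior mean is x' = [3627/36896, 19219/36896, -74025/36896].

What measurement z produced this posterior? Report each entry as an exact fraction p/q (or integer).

x̄ = F·x = [-6, 4, -9]
P̄ = F·P·Fᵀ + Q = [9 0 12; 0 8 3; 12 3 27]
S = H·P̄·Hᵀ + R = [355 -33; -33 107]
K = P̄·Hᵀ·S⁻¹ = [5655/36896 3813/36896; 607/36896 -9123/36896; 9555/36896 -1191/36896]
x' − x̄ = [225003/36896, -128365/36896, 258039/36896] = K·y
y = (KᵀK)⁻¹·Kᵀ·(x' − x̄) = [29, 16]
z = y + H·x̄ = [29, 16] + [-32, -15] = [-3, 1]

z = [-3, 1]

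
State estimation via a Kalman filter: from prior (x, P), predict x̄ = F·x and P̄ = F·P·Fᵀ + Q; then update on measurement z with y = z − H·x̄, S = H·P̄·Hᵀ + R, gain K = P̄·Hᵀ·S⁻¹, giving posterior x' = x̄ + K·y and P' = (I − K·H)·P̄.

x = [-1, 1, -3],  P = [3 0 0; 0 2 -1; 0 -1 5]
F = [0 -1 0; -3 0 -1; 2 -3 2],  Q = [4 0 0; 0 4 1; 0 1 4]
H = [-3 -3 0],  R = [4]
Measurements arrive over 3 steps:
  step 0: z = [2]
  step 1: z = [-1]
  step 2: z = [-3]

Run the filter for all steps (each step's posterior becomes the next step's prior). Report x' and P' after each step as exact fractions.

step 0: x̄ = F·x = [-1, 6, -11]
step 0: P̄ = F·P·Fᵀ + Q = [6 -1 8; -1 36 -30; 8 -30 66]
step 0: y = z − H·x̄ = [17]
step 0: S = H·P̄·Hᵀ + R = [364]
step 0: K = P̄·Hᵀ·S⁻¹ = [-15/364; -15/52; 33/182]
step 0: x' = x̄ + K·y = [-619/364, 57/52, -1441/182]
step 0: P' = (I − K·H)·P̄ = [1959/364 -277/52 1951/182; -277/52 297/52 -285/26; 1951/182 -285/26 4917/91]
step 1: x̄ = F·x = [-57/52, 677/52, -8199/364]
step 1: P̄ = F·P·Fᵀ + Q = [505/52 -1401/52 2585/52; -1401/52 8881/52 -15909/52; 2585/52 -15909/52 209039/364]
step 1: y = z − H·x̄ = [452/13]
step 1: S = H·P̄·Hᵀ + R = [14866/13]
step 1: K = P̄·Hᵀ·S⁻¹ = [336/7433; -2805/7433; 9993/14866]
step 1: x' = x̄ + K·y = [14139/29732, -3023/29732, 176349/208124]
step 1: P' = (I − K·H)·P̄ = [219269/29732 -221061/29732 444901/29732; -221061/29732 236021/29732 -471549/29732; 444901/29732 -471549/29732 11980477/208124]
step 2: x̄ = F·x = [3023/29732, -118317/52031, 614127/208124]
step 2: P̄ = F·P·Fᵀ + Q = [354949/29732 -283683/7433 2093283/29732; -283683/7433 22656381/104062 -20426489/52031; 2093283/29732 -20426489/52031 152856955/208124]
step 2: y = z − H·x̄ = [-1980693/208124]
step 2: S = H·P̄·Hᵀ + R = [288032909/208124]
step 2: K = P̄·Hᵀ·S⁻¹ = [16375443/288032909; -112108914/288032909; 201158925/288032909]
step 2: x' = x̄ + K·y = [-253115075/576065818, 823899045/576065818, -2128973961/576065818]
step 2: P' = (I − K·H)·P̄ = [4300357649/576065818 -4344025497/576065818 8903098467/576065818; -4344025497/576065818 4642982601/576065818 -9439522267/576065818; 8903098467/576065818 -9439522267/576065818 34238437685/576065818]

step 0: x' = [-619/364, 57/52, -1441/182], P' = [1959/364 -277/52 1951/182; -277/52 297/52 -285/26; 1951/182 -285/26 4917/91]
step 1: x' = [14139/29732, -3023/29732, 176349/208124], P' = [219269/29732 -221061/29732 444901/29732; -221061/29732 236021/29732 -471549/29732; 444901/29732 -471549/29732 11980477/208124]
step 2: x' = [-253115075/576065818, 823899045/576065818, -2128973961/576065818], P' = [4300357649/576065818 -4344025497/576065818 8903098467/576065818; -4344025497/576065818 4642982601/576065818 -9439522267/576065818; 8903098467/576065818 -9439522267/576065818 34238437685/576065818]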